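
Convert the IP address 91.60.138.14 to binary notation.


91 = 01011011
60 = 00111100
138 = 10001010
14 = 00001110
Binary: 01011011.00111100.10001010.00001110


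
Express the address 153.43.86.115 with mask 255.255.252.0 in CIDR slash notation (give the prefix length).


Binary: 11111111.11111111.11111100.00000000
Count leading 1s
Prefix: /22


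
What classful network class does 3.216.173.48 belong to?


First octet: 3
Binary: 00000011
0xxxxxxx -> Class A (1-126)
Class A, default mask 255.0.0.0 (/8)


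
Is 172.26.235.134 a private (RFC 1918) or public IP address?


RFC 1918 private ranges:
  10.0.0.0/8 (10.0.0.0 - 10.255.255.255)
  172.16.0.0/12 (172.16.0.0 - 172.31.255.255)
  192.168.0.0/16 (192.168.0.0 - 192.168.255.255)
Private (in 172.16.0.0/12)


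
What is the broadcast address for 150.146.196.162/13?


Network: 150.144.0.0/13
Host bits = 19
Set all host bits to 1:
Broadcast: 150.151.255.255


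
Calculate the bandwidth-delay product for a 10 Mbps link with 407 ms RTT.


BDP = bandwidth * RTT
= 10 Mbps * 407 ms
= 10 * 1e6 * 407 / 1000 bits
= 4070000 bits
= 508750 bytes
= 496.8262 KB
BDP = 4070000 bits (508750 bytes)


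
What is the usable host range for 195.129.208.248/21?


Network: 195.129.208.0
Broadcast: 195.129.215.255
First usable = network + 1
Last usable = broadcast - 1
Range: 195.129.208.1 to 195.129.215.254


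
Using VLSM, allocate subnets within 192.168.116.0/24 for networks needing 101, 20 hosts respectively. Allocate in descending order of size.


101 hosts -> /25 (126 usable): 192.168.116.0/25
20 hosts -> /27 (30 usable): 192.168.116.128/27
Allocation: 192.168.116.0/25 (101 hosts, 126 usable); 192.168.116.128/27 (20 hosts, 30 usable)


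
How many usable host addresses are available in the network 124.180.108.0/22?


Host bits = 32 - 22 = 10
Total addresses = 2^10 = 1024
Usable = total - 2 (network and broadcast)
Usable hosts: 1022


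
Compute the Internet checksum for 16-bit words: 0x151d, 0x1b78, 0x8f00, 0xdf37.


Sum all words (with carry folding):
+ 0x151d = 0x151d
+ 0x1b78 = 0x3095
+ 0x8f00 = 0xbf95
+ 0xdf37 = 0x9ecd
One's complement: ~0x9ecd
Checksum = 0x6132


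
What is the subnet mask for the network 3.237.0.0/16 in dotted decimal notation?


/16 means 16 network bits, 16 host bits
Binary: 11111111111111110000000000000000
Mask: 255.255.0.0


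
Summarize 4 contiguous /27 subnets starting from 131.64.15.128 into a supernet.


Original prefix: /27
Number of subnets: 4 = 2^2
New prefix = 27 - 2 = 25
Supernet: 131.64.15.128/25


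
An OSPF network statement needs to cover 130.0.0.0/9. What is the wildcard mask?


Subnet mask: 255.128.0.0
Wildcard = 255.255.255.255 - subnet mask
255 - 255 = 0
255 - 128 = 127
255 - 0 = 255
255 - 0 = 255
Wildcard: 0.127.255.255


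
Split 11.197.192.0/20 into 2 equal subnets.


New prefix = 20 + 1 = 21
Each subnet has 2048 addresses
  11.197.192.0/21
  11.197.200.0/21
Subnets: 11.197.192.0/21, 11.197.200.0/21


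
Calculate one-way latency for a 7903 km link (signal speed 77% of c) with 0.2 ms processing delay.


Speed = 0.77 * 3e5 km/s = 231000 km/s
Propagation delay = 7903 / 231000 = 0.0342 s = 34.2121 ms
Processing delay = 0.2 ms
Total one-way latency = 34.4121 ms


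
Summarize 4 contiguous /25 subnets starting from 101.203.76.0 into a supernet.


Original prefix: /25
Number of subnets: 4 = 2^2
New prefix = 25 - 2 = 23
Supernet: 101.203.76.0/23


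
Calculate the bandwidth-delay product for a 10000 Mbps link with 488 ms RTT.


BDP = bandwidth * RTT
= 10000 Mbps * 488 ms
= 10000 * 1e6 * 488 / 1000 bits
= 4880000000 bits
= 610000000 bytes
= 595703.125 KB
BDP = 4880000000 bits (610000000 bytes)


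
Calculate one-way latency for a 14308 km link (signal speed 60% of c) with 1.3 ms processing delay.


Speed = 0.6 * 3e5 km/s = 180000 km/s
Propagation delay = 14308 / 180000 = 0.0795 s = 79.4889 ms
Processing delay = 1.3 ms
Total one-way latency = 80.7889 ms


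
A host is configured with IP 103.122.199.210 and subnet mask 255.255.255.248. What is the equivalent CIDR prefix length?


Binary: 11111111.11111111.11111111.11111000
Count leading 1s
Prefix: /29


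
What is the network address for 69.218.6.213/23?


IP:   01000101.11011010.00000110.11010101
Mask: 11111111.11111111.11111110.00000000
AND operation:
Net:  01000101.11011010.00000110.00000000
Network: 69.218.6.0/23


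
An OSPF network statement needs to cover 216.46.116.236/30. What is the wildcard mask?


Subnet mask: 255.255.255.252
Wildcard = 255.255.255.255 - subnet mask
255 - 255 = 0
255 - 255 = 0
255 - 255 = 0
255 - 252 = 3
Wildcard: 0.0.0.3


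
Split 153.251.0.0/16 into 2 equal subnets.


New prefix = 16 + 1 = 17
Each subnet has 32768 addresses
  153.251.0.0/17
  153.251.128.0/17
Subnets: 153.251.0.0/17, 153.251.128.0/17


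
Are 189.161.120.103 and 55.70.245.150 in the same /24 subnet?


Mask: 255.255.255.0
189.161.120.103 AND mask = 189.161.120.0
55.70.245.150 AND mask = 55.70.245.0
No, different subnets (189.161.120.0 vs 55.70.245.0)


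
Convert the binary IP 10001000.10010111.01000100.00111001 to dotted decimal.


10001000 = 136
10010111 = 151
01000100 = 68
00111001 = 57
IP: 136.151.68.57


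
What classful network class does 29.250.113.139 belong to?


First octet: 29
Binary: 00011101
0xxxxxxx -> Class A (1-126)
Class A, default mask 255.0.0.0 (/8)


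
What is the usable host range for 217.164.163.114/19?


Network: 217.164.160.0
Broadcast: 217.164.191.255
First usable = network + 1
Last usable = broadcast - 1
Range: 217.164.160.1 to 217.164.191.254


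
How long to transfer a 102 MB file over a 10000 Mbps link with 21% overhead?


Effective throughput = 10000 * (1 - 21/100) = 7900 Mbps
File size in Mb = 102 * 8 = 816 Mb
Time = 816 / 7900
Time = 0.1033 seconds


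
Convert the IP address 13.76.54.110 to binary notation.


13 = 00001101
76 = 01001100
54 = 00110110
110 = 01101110
Binary: 00001101.01001100.00110110.01101110


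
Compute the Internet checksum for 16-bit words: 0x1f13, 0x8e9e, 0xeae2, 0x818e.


Sum all words (with carry folding):
+ 0x1f13 = 0x1f13
+ 0x8e9e = 0xadb1
+ 0xeae2 = 0x9894
+ 0x818e = 0x1a23
One's complement: ~0x1a23
Checksum = 0xe5dc


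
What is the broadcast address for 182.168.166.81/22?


Network: 182.168.164.0/22
Host bits = 10
Set all host bits to 1:
Broadcast: 182.168.167.255


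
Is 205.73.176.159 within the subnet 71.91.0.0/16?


Subnet network: 71.91.0.0
Test IP AND mask: 205.73.0.0
No, 205.73.176.159 is not in 71.91.0.0/16


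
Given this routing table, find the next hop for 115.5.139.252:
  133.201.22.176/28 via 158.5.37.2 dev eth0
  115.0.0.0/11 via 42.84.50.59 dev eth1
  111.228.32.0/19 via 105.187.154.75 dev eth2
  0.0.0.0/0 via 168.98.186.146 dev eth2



Longest prefix match for 115.5.139.252:
  /28 133.201.22.176: no
  /11 115.0.0.0: MATCH
  /19 111.228.32.0: no
  /0 0.0.0.0: MATCH
Selected: next-hop 42.84.50.59 via eth1 (matched /11)


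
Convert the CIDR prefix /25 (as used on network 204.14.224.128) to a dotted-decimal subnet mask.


/25 means 25 network bits, 7 host bits
Binary: 11111111111111111111111110000000
Mask: 255.255.255.128


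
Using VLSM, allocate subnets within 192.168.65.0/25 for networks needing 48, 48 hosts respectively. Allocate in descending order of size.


48 hosts -> /26 (62 usable): 192.168.65.0/26
48 hosts -> /26 (62 usable): 192.168.65.64/26
Allocation: 192.168.65.0/26 (48 hosts, 62 usable); 192.168.65.64/26 (48 hosts, 62 usable)


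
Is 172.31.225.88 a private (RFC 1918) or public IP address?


RFC 1918 private ranges:
  10.0.0.0/8 (10.0.0.0 - 10.255.255.255)
  172.16.0.0/12 (172.16.0.0 - 172.31.255.255)
  192.168.0.0/16 (192.168.0.0 - 192.168.255.255)
Private (in 172.16.0.0/12)


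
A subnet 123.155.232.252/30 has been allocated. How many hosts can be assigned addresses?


Host bits = 32 - 30 = 2
Total addresses = 2^2 = 4
Usable = total - 2 (network and broadcast)
Usable hosts: 2


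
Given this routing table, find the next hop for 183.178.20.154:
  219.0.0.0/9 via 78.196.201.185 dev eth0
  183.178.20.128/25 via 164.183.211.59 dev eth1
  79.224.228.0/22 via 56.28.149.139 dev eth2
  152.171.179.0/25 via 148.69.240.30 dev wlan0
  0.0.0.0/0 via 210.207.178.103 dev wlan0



Longest prefix match for 183.178.20.154:
  /9 219.0.0.0: no
  /25 183.178.20.128: MATCH
  /22 79.224.228.0: no
  /25 152.171.179.0: no
  /0 0.0.0.0: MATCH
Selected: next-hop 164.183.211.59 via eth1 (matched /25)


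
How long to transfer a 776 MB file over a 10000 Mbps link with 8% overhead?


Effective throughput = 10000 * (1 - 8/100) = 9200 Mbps
File size in Mb = 776 * 8 = 6208 Mb
Time = 6208 / 9200
Time = 0.6748 seconds


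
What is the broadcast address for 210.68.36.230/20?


Network: 210.68.32.0/20
Host bits = 12
Set all host bits to 1:
Broadcast: 210.68.47.255


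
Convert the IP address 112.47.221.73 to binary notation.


112 = 01110000
47 = 00101111
221 = 11011101
73 = 01001001
Binary: 01110000.00101111.11011101.01001001


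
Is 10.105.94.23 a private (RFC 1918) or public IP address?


RFC 1918 private ranges:
  10.0.0.0/8 (10.0.0.0 - 10.255.255.255)
  172.16.0.0/12 (172.16.0.0 - 172.31.255.255)
  192.168.0.0/16 (192.168.0.0 - 192.168.255.255)
Private (in 10.0.0.0/8)


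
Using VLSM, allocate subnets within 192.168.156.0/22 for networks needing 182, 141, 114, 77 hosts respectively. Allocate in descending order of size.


182 hosts -> /24 (254 usable): 192.168.156.0/24
141 hosts -> /24 (254 usable): 192.168.157.0/24
114 hosts -> /25 (126 usable): 192.168.158.0/25
77 hosts -> /25 (126 usable): 192.168.158.128/25
Allocation: 192.168.156.0/24 (182 hosts, 254 usable); 192.168.157.0/24 (141 hosts, 254 usable); 192.168.158.0/25 (114 hosts, 126 usable); 192.168.158.128/25 (77 hosts, 126 usable)


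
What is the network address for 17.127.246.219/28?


IP:   00010001.01111111.11110110.11011011
Mask: 11111111.11111111.11111111.11110000
AND operation:
Net:  00010001.01111111.11110110.11010000
Network: 17.127.246.208/28


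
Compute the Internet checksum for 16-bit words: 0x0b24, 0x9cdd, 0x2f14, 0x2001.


Sum all words (with carry folding):
+ 0x0b24 = 0x0b24
+ 0x9cdd = 0xa801
+ 0x2f14 = 0xd715
+ 0x2001 = 0xf716
One's complement: ~0xf716
Checksum = 0x08e9


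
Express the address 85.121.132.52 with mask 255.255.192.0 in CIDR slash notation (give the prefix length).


Binary: 11111111.11111111.11000000.00000000
Count leading 1s
Prefix: /18


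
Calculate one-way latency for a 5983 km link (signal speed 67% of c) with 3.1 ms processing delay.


Speed = 0.67 * 3e5 km/s = 201000 km/s
Propagation delay = 5983 / 201000 = 0.0298 s = 29.7662 ms
Processing delay = 3.1 ms
Total one-way latency = 32.8662 ms


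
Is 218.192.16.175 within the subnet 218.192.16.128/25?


Subnet network: 218.192.16.128
Test IP AND mask: 218.192.16.128
Yes, 218.192.16.175 is in 218.192.16.128/25


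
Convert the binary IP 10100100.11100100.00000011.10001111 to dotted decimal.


10100100 = 164
11100100 = 228
00000011 = 3
10001111 = 143
IP: 164.228.3.143


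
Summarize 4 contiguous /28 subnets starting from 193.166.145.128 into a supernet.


Original prefix: /28
Number of subnets: 4 = 2^2
New prefix = 28 - 2 = 26
Supernet: 193.166.145.128/26


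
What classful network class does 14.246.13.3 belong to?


First octet: 14
Binary: 00001110
0xxxxxxx -> Class A (1-126)
Class A, default mask 255.0.0.0 (/8)


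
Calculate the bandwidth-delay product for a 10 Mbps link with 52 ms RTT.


BDP = bandwidth * RTT
= 10 Mbps * 52 ms
= 10 * 1e6 * 52 / 1000 bits
= 520000 bits
= 65000 bytes
= 63.4766 KB
BDP = 520000 bits (65000 bytes)


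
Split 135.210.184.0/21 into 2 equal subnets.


New prefix = 21 + 1 = 22
Each subnet has 1024 addresses
  135.210.184.0/22
  135.210.188.0/22
Subnets: 135.210.184.0/22, 135.210.188.0/22


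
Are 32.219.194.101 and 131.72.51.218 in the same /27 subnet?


Mask: 255.255.255.224
32.219.194.101 AND mask = 32.219.194.96
131.72.51.218 AND mask = 131.72.51.192
No, different subnets (32.219.194.96 vs 131.72.51.192)


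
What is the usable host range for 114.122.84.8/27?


Network: 114.122.84.0
Broadcast: 114.122.84.31
First usable = network + 1
Last usable = broadcast - 1
Range: 114.122.84.1 to 114.122.84.30


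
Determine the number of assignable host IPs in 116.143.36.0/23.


Host bits = 32 - 23 = 9
Total addresses = 2^9 = 512
Usable = total - 2 (network and broadcast)
Usable hosts: 510


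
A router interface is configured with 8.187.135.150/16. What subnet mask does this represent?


/16 means 16 network bits, 16 host bits
Binary: 11111111111111110000000000000000
Mask: 255.255.0.0


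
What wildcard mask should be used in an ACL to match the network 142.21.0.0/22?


Subnet mask: 255.255.252.0
Wildcard = 255.255.255.255 - subnet mask
255 - 255 = 0
255 - 255 = 0
255 - 252 = 3
255 - 0 = 255
Wildcard: 0.0.3.255


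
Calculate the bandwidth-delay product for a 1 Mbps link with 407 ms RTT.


BDP = bandwidth * RTT
= 1 Mbps * 407 ms
= 1 * 1e6 * 407 / 1000 bits
= 407000 bits
= 50875 bytes
= 49.6826 KB
BDP = 407000 bits (50875 bytes)


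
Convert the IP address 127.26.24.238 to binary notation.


127 = 01111111
26 = 00011010
24 = 00011000
238 = 11101110
Binary: 01111111.00011010.00011000.11101110


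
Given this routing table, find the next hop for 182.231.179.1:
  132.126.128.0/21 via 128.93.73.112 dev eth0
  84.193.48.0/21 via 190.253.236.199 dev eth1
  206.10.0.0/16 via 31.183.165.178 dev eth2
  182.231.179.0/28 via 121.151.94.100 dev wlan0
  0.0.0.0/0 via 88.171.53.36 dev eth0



Longest prefix match for 182.231.179.1:
  /21 132.126.128.0: no
  /21 84.193.48.0: no
  /16 206.10.0.0: no
  /28 182.231.179.0: MATCH
  /0 0.0.0.0: MATCH
Selected: next-hop 121.151.94.100 via wlan0 (matched /28)


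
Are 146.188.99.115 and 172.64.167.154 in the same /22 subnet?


Mask: 255.255.252.0
146.188.99.115 AND mask = 146.188.96.0
172.64.167.154 AND mask = 172.64.164.0
No, different subnets (146.188.96.0 vs 172.64.164.0)


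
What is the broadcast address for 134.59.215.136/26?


Network: 134.59.215.128/26
Host bits = 6
Set all host bits to 1:
Broadcast: 134.59.215.191


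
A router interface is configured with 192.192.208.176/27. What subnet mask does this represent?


/27 means 27 network bits, 5 host bits
Binary: 11111111111111111111111111100000
Mask: 255.255.255.224


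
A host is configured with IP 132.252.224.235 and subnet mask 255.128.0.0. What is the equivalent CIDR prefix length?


Binary: 11111111.10000000.00000000.00000000
Count leading 1s
Prefix: /9


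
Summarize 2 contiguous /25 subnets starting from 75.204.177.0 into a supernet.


Original prefix: /25
Number of subnets: 2 = 2^1
New prefix = 25 - 1 = 24
Supernet: 75.204.177.0/24


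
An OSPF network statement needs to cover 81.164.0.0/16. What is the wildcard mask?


Subnet mask: 255.255.0.0
Wildcard = 255.255.255.255 - subnet mask
255 - 255 = 0
255 - 255 = 0
255 - 0 = 255
255 - 0 = 255
Wildcard: 0.0.255.255


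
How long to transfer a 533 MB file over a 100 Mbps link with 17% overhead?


Effective throughput = 100 * (1 - 17/100) = 83 Mbps
File size in Mb = 533 * 8 = 4264 Mb
Time = 4264 / 83
Time = 51.3735 seconds


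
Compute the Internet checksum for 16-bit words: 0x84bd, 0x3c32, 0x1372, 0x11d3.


Sum all words (with carry folding):
+ 0x84bd = 0x84bd
+ 0x3c32 = 0xc0ef
+ 0x1372 = 0xd461
+ 0x11d3 = 0xe634
One's complement: ~0xe634
Checksum = 0x19cb


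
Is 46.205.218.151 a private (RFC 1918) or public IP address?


RFC 1918 private ranges:
  10.0.0.0/8 (10.0.0.0 - 10.255.255.255)
  172.16.0.0/12 (172.16.0.0 - 172.31.255.255)
  192.168.0.0/16 (192.168.0.0 - 192.168.255.255)
Public (not in any RFC 1918 range)


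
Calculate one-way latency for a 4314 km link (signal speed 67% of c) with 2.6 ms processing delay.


Speed = 0.67 * 3e5 km/s = 201000 km/s
Propagation delay = 4314 / 201000 = 0.0215 s = 21.4627 ms
Processing delay = 2.6 ms
Total one-way latency = 24.0627 ms


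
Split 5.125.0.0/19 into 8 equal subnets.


New prefix = 19 + 3 = 22
Each subnet has 1024 addresses
  5.125.0.0/22
  5.125.4.0/22
  5.125.8.0/22
  5.125.12.0/22
  5.125.16.0/22
  5.125.20.0/22
  5.125.24.0/22
  5.125.28.0/22
Subnets: 5.125.0.0/22, 5.125.4.0/22, 5.125.8.0/22, 5.125.12.0/22, 5.125.16.0/22, 5.125.20.0/22, 5.125.24.0/22, 5.125.28.0/22


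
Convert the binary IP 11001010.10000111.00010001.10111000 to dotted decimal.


11001010 = 202
10000111 = 135
00010001 = 17
10111000 = 184
IP: 202.135.17.184


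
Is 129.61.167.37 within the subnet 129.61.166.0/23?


Subnet network: 129.61.166.0
Test IP AND mask: 129.61.166.0
Yes, 129.61.167.37 is in 129.61.166.0/23


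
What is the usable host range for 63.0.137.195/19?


Network: 63.0.128.0
Broadcast: 63.0.159.255
First usable = network + 1
Last usable = broadcast - 1
Range: 63.0.128.1 to 63.0.159.254


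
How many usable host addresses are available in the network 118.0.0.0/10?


Host bits = 32 - 10 = 22
Total addresses = 2^22 = 4194304
Usable = total - 2 (network and broadcast)
Usable hosts: 4194302


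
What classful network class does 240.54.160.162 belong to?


First octet: 240
Binary: 11110000
1111xxxx -> Class E (240-255)
Class E (reserved), default mask N/A


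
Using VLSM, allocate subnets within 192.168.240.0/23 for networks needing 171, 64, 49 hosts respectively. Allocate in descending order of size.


171 hosts -> /24 (254 usable): 192.168.240.0/24
64 hosts -> /25 (126 usable): 192.168.241.0/25
49 hosts -> /26 (62 usable): 192.168.241.128/26
Allocation: 192.168.240.0/24 (171 hosts, 254 usable); 192.168.241.0/25 (64 hosts, 126 usable); 192.168.241.128/26 (49 hosts, 62 usable)


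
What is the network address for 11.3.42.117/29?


IP:   00001011.00000011.00101010.01110101
Mask: 11111111.11111111.11111111.11111000
AND operation:
Net:  00001011.00000011.00101010.01110000
Network: 11.3.42.112/29


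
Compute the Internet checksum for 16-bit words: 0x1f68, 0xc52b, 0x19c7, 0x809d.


Sum all words (with carry folding):
+ 0x1f68 = 0x1f68
+ 0xc52b = 0xe493
+ 0x19c7 = 0xfe5a
+ 0x809d = 0x7ef8
One's complement: ~0x7ef8
Checksum = 0x8107


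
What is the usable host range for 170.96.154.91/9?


Network: 170.0.0.0
Broadcast: 170.127.255.255
First usable = network + 1
Last usable = broadcast - 1
Range: 170.0.0.1 to 170.127.255.254


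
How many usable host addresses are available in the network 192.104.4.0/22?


Host bits = 32 - 22 = 10
Total addresses = 2^10 = 1024
Usable = total - 2 (network and broadcast)
Usable hosts: 1022


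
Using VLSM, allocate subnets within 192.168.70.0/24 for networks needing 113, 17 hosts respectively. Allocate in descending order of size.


113 hosts -> /25 (126 usable): 192.168.70.0/25
17 hosts -> /27 (30 usable): 192.168.70.128/27
Allocation: 192.168.70.0/25 (113 hosts, 126 usable); 192.168.70.128/27 (17 hosts, 30 usable)


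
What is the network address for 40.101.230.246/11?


IP:   00101000.01100101.11100110.11110110
Mask: 11111111.11100000.00000000.00000000
AND operation:
Net:  00101000.01100000.00000000.00000000
Network: 40.96.0.0/11


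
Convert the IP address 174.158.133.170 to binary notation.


174 = 10101110
158 = 10011110
133 = 10000101
170 = 10101010
Binary: 10101110.10011110.10000101.10101010


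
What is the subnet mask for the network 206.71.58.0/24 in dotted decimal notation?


/24 means 24 network bits, 8 host bits
Binary: 11111111111111111111111100000000
Mask: 255.255.255.0


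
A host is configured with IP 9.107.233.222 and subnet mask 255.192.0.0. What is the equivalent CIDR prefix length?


Binary: 11111111.11000000.00000000.00000000
Count leading 1s
Prefix: /10


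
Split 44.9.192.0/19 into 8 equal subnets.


New prefix = 19 + 3 = 22
Each subnet has 1024 addresses
  44.9.192.0/22
  44.9.196.0/22
  44.9.200.0/22
  44.9.204.0/22
  44.9.208.0/22
  44.9.212.0/22
  44.9.216.0/22
  44.9.220.0/22
Subnets: 44.9.192.0/22, 44.9.196.0/22, 44.9.200.0/22, 44.9.204.0/22, 44.9.208.0/22, 44.9.212.0/22, 44.9.216.0/22, 44.9.220.0/22


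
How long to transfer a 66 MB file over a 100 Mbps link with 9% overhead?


Effective throughput = 100 * (1 - 9/100) = 91 Mbps
File size in Mb = 66 * 8 = 528 Mb
Time = 528 / 91
Time = 5.8022 seconds


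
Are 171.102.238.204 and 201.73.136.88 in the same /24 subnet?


Mask: 255.255.255.0
171.102.238.204 AND mask = 171.102.238.0
201.73.136.88 AND mask = 201.73.136.0
No, different subnets (171.102.238.0 vs 201.73.136.0)


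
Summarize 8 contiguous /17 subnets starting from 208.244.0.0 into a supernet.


Original prefix: /17
Number of subnets: 8 = 2^3
New prefix = 17 - 3 = 14
Supernet: 208.244.0.0/14


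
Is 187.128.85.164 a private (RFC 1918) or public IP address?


RFC 1918 private ranges:
  10.0.0.0/8 (10.0.0.0 - 10.255.255.255)
  172.16.0.0/12 (172.16.0.0 - 172.31.255.255)
  192.168.0.0/16 (192.168.0.0 - 192.168.255.255)
Public (not in any RFC 1918 range)


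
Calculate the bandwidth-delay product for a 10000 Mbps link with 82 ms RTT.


BDP = bandwidth * RTT
= 10000 Mbps * 82 ms
= 10000 * 1e6 * 82 / 1000 bits
= 820000000 bits
= 102500000 bytes
= 100097.6562 KB
BDP = 820000000 bits (102500000 bytes)


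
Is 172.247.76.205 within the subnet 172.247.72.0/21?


Subnet network: 172.247.72.0
Test IP AND mask: 172.247.72.0
Yes, 172.247.76.205 is in 172.247.72.0/21


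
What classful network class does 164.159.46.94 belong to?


First octet: 164
Binary: 10100100
10xxxxxx -> Class B (128-191)
Class B, default mask 255.255.0.0 (/16)


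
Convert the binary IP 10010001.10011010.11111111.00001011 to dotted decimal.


10010001 = 145
10011010 = 154
11111111 = 255
00001011 = 11
IP: 145.154.255.11


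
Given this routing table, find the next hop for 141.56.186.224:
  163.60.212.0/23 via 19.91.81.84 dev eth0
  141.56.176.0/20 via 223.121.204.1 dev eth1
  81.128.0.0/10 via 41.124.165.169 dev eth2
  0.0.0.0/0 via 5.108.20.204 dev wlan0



Longest prefix match for 141.56.186.224:
  /23 163.60.212.0: no
  /20 141.56.176.0: MATCH
  /10 81.128.0.0: no
  /0 0.0.0.0: MATCH
Selected: next-hop 223.121.204.1 via eth1 (matched /20)


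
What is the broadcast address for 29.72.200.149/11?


Network: 29.64.0.0/11
Host bits = 21
Set all host bits to 1:
Broadcast: 29.95.255.255


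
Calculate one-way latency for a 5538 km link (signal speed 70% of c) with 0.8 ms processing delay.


Speed = 0.7 * 3e5 km/s = 210000 km/s
Propagation delay = 5538 / 210000 = 0.0264 s = 26.3714 ms
Processing delay = 0.8 ms
Total one-way latency = 27.1714 ms


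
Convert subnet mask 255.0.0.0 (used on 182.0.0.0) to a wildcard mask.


Subnet mask: 255.0.0.0
Wildcard = 255.255.255.255 - subnet mask
255 - 255 = 0
255 - 0 = 255
255 - 0 = 255
255 - 0 = 255
Wildcard: 0.255.255.255


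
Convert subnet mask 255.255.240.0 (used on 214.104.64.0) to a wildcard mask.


Subnet mask: 255.255.240.0
Wildcard = 255.255.255.255 - subnet mask
255 - 255 = 0
255 - 255 = 0
255 - 240 = 15
255 - 0 = 255
Wildcard: 0.0.15.255


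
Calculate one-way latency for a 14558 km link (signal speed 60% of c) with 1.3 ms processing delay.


Speed = 0.6 * 3e5 km/s = 180000 km/s
Propagation delay = 14558 / 180000 = 0.0809 s = 80.8778 ms
Processing delay = 1.3 ms
Total one-way latency = 82.1778 ms


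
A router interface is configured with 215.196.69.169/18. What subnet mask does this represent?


/18 means 18 network bits, 14 host bits
Binary: 11111111111111111100000000000000
Mask: 255.255.192.0


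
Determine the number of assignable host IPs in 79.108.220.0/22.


Host bits = 32 - 22 = 10
Total addresses = 2^10 = 1024
Usable = total - 2 (network and broadcast)
Usable hosts: 1022


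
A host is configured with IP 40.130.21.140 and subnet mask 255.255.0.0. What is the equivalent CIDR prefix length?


Binary: 11111111.11111111.00000000.00000000
Count leading 1s
Prefix: /16


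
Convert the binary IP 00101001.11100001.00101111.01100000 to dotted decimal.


00101001 = 41
11100001 = 225
00101111 = 47
01100000 = 96
IP: 41.225.47.96


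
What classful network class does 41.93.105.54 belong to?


First octet: 41
Binary: 00101001
0xxxxxxx -> Class A (1-126)
Class A, default mask 255.0.0.0 (/8)


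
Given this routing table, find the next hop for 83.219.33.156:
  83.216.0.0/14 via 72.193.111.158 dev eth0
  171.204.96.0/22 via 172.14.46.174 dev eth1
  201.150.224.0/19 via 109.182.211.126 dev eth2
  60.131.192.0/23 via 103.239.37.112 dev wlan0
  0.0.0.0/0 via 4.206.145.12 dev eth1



Longest prefix match for 83.219.33.156:
  /14 83.216.0.0: MATCH
  /22 171.204.96.0: no
  /19 201.150.224.0: no
  /23 60.131.192.0: no
  /0 0.0.0.0: MATCH
Selected: next-hop 72.193.111.158 via eth0 (matched /14)


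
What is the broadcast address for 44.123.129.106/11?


Network: 44.96.0.0/11
Host bits = 21
Set all host bits to 1:
Broadcast: 44.127.255.255


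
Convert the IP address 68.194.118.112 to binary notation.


68 = 01000100
194 = 11000010
118 = 01110110
112 = 01110000
Binary: 01000100.11000010.01110110.01110000


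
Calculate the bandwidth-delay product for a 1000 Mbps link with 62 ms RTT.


BDP = bandwidth * RTT
= 1000 Mbps * 62 ms
= 1000 * 1e6 * 62 / 1000 bits
= 62000000 bits
= 7750000 bytes
= 7568.3594 KB
BDP = 62000000 bits (7750000 bytes)


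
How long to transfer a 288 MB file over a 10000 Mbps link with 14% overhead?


Effective throughput = 10000 * (1 - 14/100) = 8600 Mbps
File size in Mb = 288 * 8 = 2304 Mb
Time = 2304 / 8600
Time = 0.2679 seconds


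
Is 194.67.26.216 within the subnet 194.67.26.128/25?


Subnet network: 194.67.26.128
Test IP AND mask: 194.67.26.128
Yes, 194.67.26.216 is in 194.67.26.128/25


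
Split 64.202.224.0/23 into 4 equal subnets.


New prefix = 23 + 2 = 25
Each subnet has 128 addresses
  64.202.224.0/25
  64.202.224.128/25
  64.202.225.0/25
  64.202.225.128/25
Subnets: 64.202.224.0/25, 64.202.224.128/25, 64.202.225.0/25, 64.202.225.128/25


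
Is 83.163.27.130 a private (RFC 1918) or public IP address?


RFC 1918 private ranges:
  10.0.0.0/8 (10.0.0.0 - 10.255.255.255)
  172.16.0.0/12 (172.16.0.0 - 172.31.255.255)
  192.168.0.0/16 (192.168.0.0 - 192.168.255.255)
Public (not in any RFC 1918 range)


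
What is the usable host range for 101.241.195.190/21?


Network: 101.241.192.0
Broadcast: 101.241.199.255
First usable = network + 1
Last usable = broadcast - 1
Range: 101.241.192.1 to 101.241.199.254


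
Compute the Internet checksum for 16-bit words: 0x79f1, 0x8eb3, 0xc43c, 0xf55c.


Sum all words (with carry folding):
+ 0x79f1 = 0x79f1
+ 0x8eb3 = 0x08a5
+ 0xc43c = 0xcce1
+ 0xf55c = 0xc23e
One's complement: ~0xc23e
Checksum = 0x3dc1


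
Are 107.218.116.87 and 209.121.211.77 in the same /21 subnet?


Mask: 255.255.248.0
107.218.116.87 AND mask = 107.218.112.0
209.121.211.77 AND mask = 209.121.208.0
No, different subnets (107.218.112.0 vs 209.121.208.0)


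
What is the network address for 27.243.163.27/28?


IP:   00011011.11110011.10100011.00011011
Mask: 11111111.11111111.11111111.11110000
AND operation:
Net:  00011011.11110011.10100011.00010000
Network: 27.243.163.16/28


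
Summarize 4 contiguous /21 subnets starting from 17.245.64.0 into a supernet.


Original prefix: /21
Number of subnets: 4 = 2^2
New prefix = 21 - 2 = 19
Supernet: 17.245.64.0/19


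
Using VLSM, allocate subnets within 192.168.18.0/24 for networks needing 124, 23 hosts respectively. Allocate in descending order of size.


124 hosts -> /25 (126 usable): 192.168.18.0/25
23 hosts -> /27 (30 usable): 192.168.18.128/27
Allocation: 192.168.18.0/25 (124 hosts, 126 usable); 192.168.18.128/27 (23 hosts, 30 usable)


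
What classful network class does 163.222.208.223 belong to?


First octet: 163
Binary: 10100011
10xxxxxx -> Class B (128-191)
Class B, default mask 255.255.0.0 (/16)


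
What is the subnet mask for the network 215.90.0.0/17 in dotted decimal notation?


/17 means 17 network bits, 15 host bits
Binary: 11111111111111111000000000000000
Mask: 255.255.128.0


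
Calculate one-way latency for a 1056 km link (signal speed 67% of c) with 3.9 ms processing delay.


Speed = 0.67 * 3e5 km/s = 201000 km/s
Propagation delay = 1056 / 201000 = 0.0053 s = 5.2537 ms
Processing delay = 3.9 ms
Total one-way latency = 9.1537 ms


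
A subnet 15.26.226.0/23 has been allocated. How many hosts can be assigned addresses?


Host bits = 32 - 23 = 9
Total addresses = 2^9 = 512
Usable = total - 2 (network and broadcast)
Usable hosts: 510


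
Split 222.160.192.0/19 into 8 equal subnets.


New prefix = 19 + 3 = 22
Each subnet has 1024 addresses
  222.160.192.0/22
  222.160.196.0/22
  222.160.200.0/22
  222.160.204.0/22
  222.160.208.0/22
  222.160.212.0/22
  222.160.216.0/22
  222.160.220.0/22
Subnets: 222.160.192.0/22, 222.160.196.0/22, 222.160.200.0/22, 222.160.204.0/22, 222.160.208.0/22, 222.160.212.0/22, 222.160.216.0/22, 222.160.220.0/22


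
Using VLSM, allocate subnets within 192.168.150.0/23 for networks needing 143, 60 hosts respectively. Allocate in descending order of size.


143 hosts -> /24 (254 usable): 192.168.150.0/24
60 hosts -> /26 (62 usable): 192.168.151.0/26
Allocation: 192.168.150.0/24 (143 hosts, 254 usable); 192.168.151.0/26 (60 hosts, 62 usable)


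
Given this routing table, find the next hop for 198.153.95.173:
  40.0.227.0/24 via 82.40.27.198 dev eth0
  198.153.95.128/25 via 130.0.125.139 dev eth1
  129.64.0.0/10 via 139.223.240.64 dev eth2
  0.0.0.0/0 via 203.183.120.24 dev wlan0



Longest prefix match for 198.153.95.173:
  /24 40.0.227.0: no
  /25 198.153.95.128: MATCH
  /10 129.64.0.0: no
  /0 0.0.0.0: MATCH
Selected: next-hop 130.0.125.139 via eth1 (matched /25)


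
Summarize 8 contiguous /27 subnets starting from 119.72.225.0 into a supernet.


Original prefix: /27
Number of subnets: 8 = 2^3
New prefix = 27 - 3 = 24
Supernet: 119.72.225.0/24


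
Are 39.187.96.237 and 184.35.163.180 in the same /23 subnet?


Mask: 255.255.254.0
39.187.96.237 AND mask = 39.187.96.0
184.35.163.180 AND mask = 184.35.162.0
No, different subnets (39.187.96.0 vs 184.35.162.0)


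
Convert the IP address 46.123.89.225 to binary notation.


46 = 00101110
123 = 01111011
89 = 01011001
225 = 11100001
Binary: 00101110.01111011.01011001.11100001


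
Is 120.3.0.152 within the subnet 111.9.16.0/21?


Subnet network: 111.9.16.0
Test IP AND mask: 120.3.0.0
No, 120.3.0.152 is not in 111.9.16.0/21


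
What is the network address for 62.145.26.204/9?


IP:   00111110.10010001.00011010.11001100
Mask: 11111111.10000000.00000000.00000000
AND operation:
Net:  00111110.10000000.00000000.00000000
Network: 62.128.0.0/9


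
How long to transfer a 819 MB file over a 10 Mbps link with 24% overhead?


Effective throughput = 10 * (1 - 24/100) = 7.6 Mbps
File size in Mb = 819 * 8 = 6552 Mb
Time = 6552 / 7.6
Time = 862.1053 seconds


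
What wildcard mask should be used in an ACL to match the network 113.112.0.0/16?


Subnet mask: 255.255.0.0
Wildcard = 255.255.255.255 - subnet mask
255 - 255 = 0
255 - 255 = 0
255 - 0 = 255
255 - 0 = 255
Wildcard: 0.0.255.255


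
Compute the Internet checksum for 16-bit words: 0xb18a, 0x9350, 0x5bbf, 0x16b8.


Sum all words (with carry folding):
+ 0xb18a = 0xb18a
+ 0x9350 = 0x44db
+ 0x5bbf = 0xa09a
+ 0x16b8 = 0xb752
One's complement: ~0xb752
Checksum = 0x48ad


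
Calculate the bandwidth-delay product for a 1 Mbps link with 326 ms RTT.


BDP = bandwidth * RTT
= 1 Mbps * 326 ms
= 1 * 1e6 * 326 / 1000 bits
= 326000 bits
= 40750 bytes
= 39.7949 KB
BDP = 326000 bits (40750 bytes)


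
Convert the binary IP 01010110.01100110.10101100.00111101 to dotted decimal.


01010110 = 86
01100110 = 102
10101100 = 172
00111101 = 61
IP: 86.102.172.61


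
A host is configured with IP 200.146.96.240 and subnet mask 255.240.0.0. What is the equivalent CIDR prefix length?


Binary: 11111111.11110000.00000000.00000000
Count leading 1s
Prefix: /12


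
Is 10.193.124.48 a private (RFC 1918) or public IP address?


RFC 1918 private ranges:
  10.0.0.0/8 (10.0.0.0 - 10.255.255.255)
  172.16.0.0/12 (172.16.0.0 - 172.31.255.255)
  192.168.0.0/16 (192.168.0.0 - 192.168.255.255)
Private (in 10.0.0.0/8)


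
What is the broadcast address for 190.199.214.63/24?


Network: 190.199.214.0/24
Host bits = 8
Set all host bits to 1:
Broadcast: 190.199.214.255


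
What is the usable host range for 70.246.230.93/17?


Network: 70.246.128.0
Broadcast: 70.246.255.255
First usable = network + 1
Last usable = broadcast - 1
Range: 70.246.128.1 to 70.246.255.254


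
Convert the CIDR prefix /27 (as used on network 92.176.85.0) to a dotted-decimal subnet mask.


/27 means 27 network bits, 5 host bits
Binary: 11111111111111111111111111100000
Mask: 255.255.255.224


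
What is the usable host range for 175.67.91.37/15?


Network: 175.66.0.0
Broadcast: 175.67.255.255
First usable = network + 1
Last usable = broadcast - 1
Range: 175.66.0.1 to 175.67.255.254


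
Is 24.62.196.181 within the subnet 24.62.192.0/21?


Subnet network: 24.62.192.0
Test IP AND mask: 24.62.192.0
Yes, 24.62.196.181 is in 24.62.192.0/21


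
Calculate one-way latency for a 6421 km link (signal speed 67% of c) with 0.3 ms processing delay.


Speed = 0.67 * 3e5 km/s = 201000 km/s
Propagation delay = 6421 / 201000 = 0.0319 s = 31.9453 ms
Processing delay = 0.3 ms
Total one-way latency = 32.2453 ms


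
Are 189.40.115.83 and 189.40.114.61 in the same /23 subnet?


Mask: 255.255.254.0
189.40.115.83 AND mask = 189.40.114.0
189.40.114.61 AND mask = 189.40.114.0
Yes, same subnet (189.40.114.0)


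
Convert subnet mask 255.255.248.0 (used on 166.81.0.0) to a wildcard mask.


Subnet mask: 255.255.248.0
Wildcard = 255.255.255.255 - subnet mask
255 - 255 = 0
255 - 255 = 0
255 - 248 = 7
255 - 0 = 255
Wildcard: 0.0.7.255


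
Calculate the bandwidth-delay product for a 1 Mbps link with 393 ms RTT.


BDP = bandwidth * RTT
= 1 Mbps * 393 ms
= 1 * 1e6 * 393 / 1000 bits
= 393000 bits
= 49125 bytes
= 47.9736 KB
BDP = 393000 bits (49125 bytes)


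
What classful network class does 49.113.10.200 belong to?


First octet: 49
Binary: 00110001
0xxxxxxx -> Class A (1-126)
Class A, default mask 255.0.0.0 (/8)


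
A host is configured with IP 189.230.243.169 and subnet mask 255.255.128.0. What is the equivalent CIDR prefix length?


Binary: 11111111.11111111.10000000.00000000
Count leading 1s
Prefix: /17


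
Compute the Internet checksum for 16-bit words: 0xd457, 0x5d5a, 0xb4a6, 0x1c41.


Sum all words (with carry folding):
+ 0xd457 = 0xd457
+ 0x5d5a = 0x31b2
+ 0xb4a6 = 0xe658
+ 0x1c41 = 0x029a
One's complement: ~0x029a
Checksum = 0xfd65


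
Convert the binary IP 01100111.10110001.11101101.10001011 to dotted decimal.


01100111 = 103
10110001 = 177
11101101 = 237
10001011 = 139
IP: 103.177.237.139


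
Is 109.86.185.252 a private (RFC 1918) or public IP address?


RFC 1918 private ranges:
  10.0.0.0/8 (10.0.0.0 - 10.255.255.255)
  172.16.0.0/12 (172.16.0.0 - 172.31.255.255)
  192.168.0.0/16 (192.168.0.0 - 192.168.255.255)
Public (not in any RFC 1918 range)


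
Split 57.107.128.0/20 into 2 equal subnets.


New prefix = 20 + 1 = 21
Each subnet has 2048 addresses
  57.107.128.0/21
  57.107.136.0/21
Subnets: 57.107.128.0/21, 57.107.136.0/21


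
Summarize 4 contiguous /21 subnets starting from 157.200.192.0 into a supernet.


Original prefix: /21
Number of subnets: 4 = 2^2
New prefix = 21 - 2 = 19
Supernet: 157.200.192.0/19


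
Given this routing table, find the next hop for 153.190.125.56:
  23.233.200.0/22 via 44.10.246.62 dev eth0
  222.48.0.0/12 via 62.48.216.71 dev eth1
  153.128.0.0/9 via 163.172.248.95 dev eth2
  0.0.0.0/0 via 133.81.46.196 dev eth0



Longest prefix match for 153.190.125.56:
  /22 23.233.200.0: no
  /12 222.48.0.0: no
  /9 153.128.0.0: MATCH
  /0 0.0.0.0: MATCH
Selected: next-hop 163.172.248.95 via eth2 (matched /9)


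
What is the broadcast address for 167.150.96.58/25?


Network: 167.150.96.0/25
Host bits = 7
Set all host bits to 1:
Broadcast: 167.150.96.127


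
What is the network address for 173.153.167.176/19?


IP:   10101101.10011001.10100111.10110000
Mask: 11111111.11111111.11100000.00000000
AND operation:
Net:  10101101.10011001.10100000.00000000
Network: 173.153.160.0/19


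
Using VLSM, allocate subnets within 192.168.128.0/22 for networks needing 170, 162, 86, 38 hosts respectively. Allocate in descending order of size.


170 hosts -> /24 (254 usable): 192.168.128.0/24
162 hosts -> /24 (254 usable): 192.168.129.0/24
86 hosts -> /25 (126 usable): 192.168.130.0/25
38 hosts -> /26 (62 usable): 192.168.130.128/26
Allocation: 192.168.128.0/24 (170 hosts, 254 usable); 192.168.129.0/24 (162 hosts, 254 usable); 192.168.130.0/25 (86 hosts, 126 usable); 192.168.130.128/26 (38 hosts, 62 usable)


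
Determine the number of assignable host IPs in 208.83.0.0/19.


Host bits = 32 - 19 = 13
Total addresses = 2^13 = 8192
Usable = total - 2 (network and broadcast)
Usable hosts: 8190


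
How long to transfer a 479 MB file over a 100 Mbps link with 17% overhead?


Effective throughput = 100 * (1 - 17/100) = 83 Mbps
File size in Mb = 479 * 8 = 3832 Mb
Time = 3832 / 83
Time = 46.1687 seconds


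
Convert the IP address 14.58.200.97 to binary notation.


14 = 00001110
58 = 00111010
200 = 11001000
97 = 01100001
Binary: 00001110.00111010.11001000.01100001


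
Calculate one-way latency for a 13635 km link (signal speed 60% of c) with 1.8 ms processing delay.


Speed = 0.6 * 3e5 km/s = 180000 km/s
Propagation delay = 13635 / 180000 = 0.0757 s = 75.75 ms
Processing delay = 1.8 ms
Total one-way latency = 77.55 ms


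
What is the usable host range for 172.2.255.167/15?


Network: 172.2.0.0
Broadcast: 172.3.255.255
First usable = network + 1
Last usable = broadcast - 1
Range: 172.2.0.1 to 172.3.255.254


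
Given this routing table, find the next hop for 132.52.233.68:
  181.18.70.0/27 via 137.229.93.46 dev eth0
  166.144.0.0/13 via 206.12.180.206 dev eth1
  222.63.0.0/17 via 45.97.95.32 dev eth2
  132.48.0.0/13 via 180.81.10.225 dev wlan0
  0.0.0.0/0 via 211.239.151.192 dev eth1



Longest prefix match for 132.52.233.68:
  /27 181.18.70.0: no
  /13 166.144.0.0: no
  /17 222.63.0.0: no
  /13 132.48.0.0: MATCH
  /0 0.0.0.0: MATCH
Selected: next-hop 180.81.10.225 via wlan0 (matched /13)


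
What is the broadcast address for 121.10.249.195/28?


Network: 121.10.249.192/28
Host bits = 4
Set all host bits to 1:
Broadcast: 121.10.249.207


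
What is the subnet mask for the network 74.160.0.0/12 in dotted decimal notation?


/12 means 12 network bits, 20 host bits
Binary: 11111111111100000000000000000000
Mask: 255.240.0.0


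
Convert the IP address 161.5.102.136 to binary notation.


161 = 10100001
5 = 00000101
102 = 01100110
136 = 10001000
Binary: 10100001.00000101.01100110.10001000


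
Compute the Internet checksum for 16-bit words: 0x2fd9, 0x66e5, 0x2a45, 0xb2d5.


Sum all words (with carry folding):
+ 0x2fd9 = 0x2fd9
+ 0x66e5 = 0x96be
+ 0x2a45 = 0xc103
+ 0xb2d5 = 0x73d9
One's complement: ~0x73d9
Checksum = 0x8c26


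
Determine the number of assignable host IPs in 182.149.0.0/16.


Host bits = 32 - 16 = 16
Total addresses = 2^16 = 65536
Usable = total - 2 (network and broadcast)
Usable hosts: 65534


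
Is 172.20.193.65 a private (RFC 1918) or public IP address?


RFC 1918 private ranges:
  10.0.0.0/8 (10.0.0.0 - 10.255.255.255)
  172.16.0.0/12 (172.16.0.0 - 172.31.255.255)
  192.168.0.0/16 (192.168.0.0 - 192.168.255.255)
Private (in 172.16.0.0/12)
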